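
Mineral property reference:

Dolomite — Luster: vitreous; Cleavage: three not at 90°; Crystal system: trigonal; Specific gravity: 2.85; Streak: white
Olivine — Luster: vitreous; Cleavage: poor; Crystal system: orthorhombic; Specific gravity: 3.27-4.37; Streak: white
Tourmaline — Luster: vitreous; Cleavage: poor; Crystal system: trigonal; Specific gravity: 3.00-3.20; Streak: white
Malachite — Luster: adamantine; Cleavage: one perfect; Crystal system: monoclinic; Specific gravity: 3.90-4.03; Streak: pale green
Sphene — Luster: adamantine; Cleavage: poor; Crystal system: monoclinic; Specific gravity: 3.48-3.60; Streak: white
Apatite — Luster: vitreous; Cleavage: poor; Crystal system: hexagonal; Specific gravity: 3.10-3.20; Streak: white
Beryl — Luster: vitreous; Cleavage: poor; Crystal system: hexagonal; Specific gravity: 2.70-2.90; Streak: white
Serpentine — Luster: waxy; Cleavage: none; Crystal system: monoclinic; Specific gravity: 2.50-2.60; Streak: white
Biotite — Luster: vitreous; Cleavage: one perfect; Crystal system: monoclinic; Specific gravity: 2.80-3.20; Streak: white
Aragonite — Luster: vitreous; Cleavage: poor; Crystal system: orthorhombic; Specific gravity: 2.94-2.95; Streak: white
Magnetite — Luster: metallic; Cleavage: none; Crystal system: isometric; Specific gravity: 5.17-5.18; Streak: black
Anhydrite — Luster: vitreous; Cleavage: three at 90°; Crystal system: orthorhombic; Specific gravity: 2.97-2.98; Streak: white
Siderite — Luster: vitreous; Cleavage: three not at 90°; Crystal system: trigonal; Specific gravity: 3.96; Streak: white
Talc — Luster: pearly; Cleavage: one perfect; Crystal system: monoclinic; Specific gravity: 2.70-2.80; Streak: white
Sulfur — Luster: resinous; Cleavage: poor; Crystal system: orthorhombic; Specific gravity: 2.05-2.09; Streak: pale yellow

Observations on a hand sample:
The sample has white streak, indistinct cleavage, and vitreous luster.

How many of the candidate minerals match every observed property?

5

White streak is inconsistent with Malachite, Magnetite, Sulfur.
Indistinct cleavage is inconsistent with Dolomite, Serpentine, Biotite, Anhydrite, Siderite, Talc.
Vitreous luster is inconsistent with Sphene.
Remaining candidates: Apatite, Aragonite, Beryl, Olivine, Tourmaline.
That is 5 minerals.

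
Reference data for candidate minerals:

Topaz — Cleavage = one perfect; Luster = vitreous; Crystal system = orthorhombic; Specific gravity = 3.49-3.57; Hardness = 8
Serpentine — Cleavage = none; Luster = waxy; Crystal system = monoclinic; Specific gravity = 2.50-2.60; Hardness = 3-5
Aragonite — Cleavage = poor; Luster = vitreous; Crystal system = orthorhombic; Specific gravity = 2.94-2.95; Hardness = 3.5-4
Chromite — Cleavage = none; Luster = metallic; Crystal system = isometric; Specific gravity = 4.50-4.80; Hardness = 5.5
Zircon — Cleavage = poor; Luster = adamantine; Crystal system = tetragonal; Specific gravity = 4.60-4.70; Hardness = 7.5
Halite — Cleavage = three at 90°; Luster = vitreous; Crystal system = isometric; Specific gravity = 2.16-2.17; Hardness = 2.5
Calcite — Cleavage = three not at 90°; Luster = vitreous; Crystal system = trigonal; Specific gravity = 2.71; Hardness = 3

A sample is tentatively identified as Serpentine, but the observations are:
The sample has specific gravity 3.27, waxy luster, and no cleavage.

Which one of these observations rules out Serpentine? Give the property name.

specific gravity

Specific gravity 3.27: Serpentine has SG 2.50-2.60 — does not match.
Waxy luster: Serpentine has waxy luster — consistent.
No cleavage: Serpentine has cleavage none — consistent.
Only the specific gravity is inconsistent.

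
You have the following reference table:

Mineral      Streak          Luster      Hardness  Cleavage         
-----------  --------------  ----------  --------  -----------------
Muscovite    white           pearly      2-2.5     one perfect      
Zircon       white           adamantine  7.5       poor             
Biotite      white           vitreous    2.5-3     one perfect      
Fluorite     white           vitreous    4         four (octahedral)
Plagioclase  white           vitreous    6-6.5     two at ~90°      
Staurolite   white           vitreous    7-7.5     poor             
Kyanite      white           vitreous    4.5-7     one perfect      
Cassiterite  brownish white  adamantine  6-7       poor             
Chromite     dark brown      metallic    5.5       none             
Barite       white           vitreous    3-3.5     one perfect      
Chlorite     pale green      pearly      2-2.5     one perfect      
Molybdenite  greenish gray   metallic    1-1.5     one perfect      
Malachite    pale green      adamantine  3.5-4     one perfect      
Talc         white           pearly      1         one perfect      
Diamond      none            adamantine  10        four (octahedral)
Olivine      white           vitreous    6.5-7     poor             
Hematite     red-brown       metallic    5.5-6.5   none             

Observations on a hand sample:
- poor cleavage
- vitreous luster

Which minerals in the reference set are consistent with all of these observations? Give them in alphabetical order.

Poor cleavage: leaves Zircon, Staurolite, Cassiterite, Olivine.
Vitreous luster is inconsistent with Zircon, Cassiterite.
The minerals that satisfy all observations are Olivine, Staurolite.

Olivine, Staurolite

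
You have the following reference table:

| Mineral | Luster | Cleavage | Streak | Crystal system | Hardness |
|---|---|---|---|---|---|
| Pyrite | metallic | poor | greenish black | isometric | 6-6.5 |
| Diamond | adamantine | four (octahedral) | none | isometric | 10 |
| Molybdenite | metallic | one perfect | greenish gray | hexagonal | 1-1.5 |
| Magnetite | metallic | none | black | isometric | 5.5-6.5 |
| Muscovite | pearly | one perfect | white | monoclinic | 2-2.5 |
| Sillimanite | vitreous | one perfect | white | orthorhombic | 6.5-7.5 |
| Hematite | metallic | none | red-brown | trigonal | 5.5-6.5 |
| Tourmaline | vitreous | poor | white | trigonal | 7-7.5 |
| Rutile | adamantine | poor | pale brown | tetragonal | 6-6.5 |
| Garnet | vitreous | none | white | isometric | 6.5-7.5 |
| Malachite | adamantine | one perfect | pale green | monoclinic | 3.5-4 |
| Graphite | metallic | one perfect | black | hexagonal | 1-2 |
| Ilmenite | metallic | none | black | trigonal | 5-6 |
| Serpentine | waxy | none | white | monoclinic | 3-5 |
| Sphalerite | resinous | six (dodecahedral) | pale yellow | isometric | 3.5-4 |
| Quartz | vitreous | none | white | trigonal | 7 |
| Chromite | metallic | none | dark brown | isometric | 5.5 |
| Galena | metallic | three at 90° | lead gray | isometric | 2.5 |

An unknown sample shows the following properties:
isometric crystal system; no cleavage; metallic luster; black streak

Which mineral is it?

Isometric crystal system — narrows the field to Pyrite, Diamond, Magnetite, Garnet, Sphalerite, Chromite, Galena.
No cleavage — only Magnetite, Garnet, Chromite remain.
Metallic luster eliminates Garnet.
Black streak rules out Chromite.
Only Magnetite satisfies all observations.

Magnetite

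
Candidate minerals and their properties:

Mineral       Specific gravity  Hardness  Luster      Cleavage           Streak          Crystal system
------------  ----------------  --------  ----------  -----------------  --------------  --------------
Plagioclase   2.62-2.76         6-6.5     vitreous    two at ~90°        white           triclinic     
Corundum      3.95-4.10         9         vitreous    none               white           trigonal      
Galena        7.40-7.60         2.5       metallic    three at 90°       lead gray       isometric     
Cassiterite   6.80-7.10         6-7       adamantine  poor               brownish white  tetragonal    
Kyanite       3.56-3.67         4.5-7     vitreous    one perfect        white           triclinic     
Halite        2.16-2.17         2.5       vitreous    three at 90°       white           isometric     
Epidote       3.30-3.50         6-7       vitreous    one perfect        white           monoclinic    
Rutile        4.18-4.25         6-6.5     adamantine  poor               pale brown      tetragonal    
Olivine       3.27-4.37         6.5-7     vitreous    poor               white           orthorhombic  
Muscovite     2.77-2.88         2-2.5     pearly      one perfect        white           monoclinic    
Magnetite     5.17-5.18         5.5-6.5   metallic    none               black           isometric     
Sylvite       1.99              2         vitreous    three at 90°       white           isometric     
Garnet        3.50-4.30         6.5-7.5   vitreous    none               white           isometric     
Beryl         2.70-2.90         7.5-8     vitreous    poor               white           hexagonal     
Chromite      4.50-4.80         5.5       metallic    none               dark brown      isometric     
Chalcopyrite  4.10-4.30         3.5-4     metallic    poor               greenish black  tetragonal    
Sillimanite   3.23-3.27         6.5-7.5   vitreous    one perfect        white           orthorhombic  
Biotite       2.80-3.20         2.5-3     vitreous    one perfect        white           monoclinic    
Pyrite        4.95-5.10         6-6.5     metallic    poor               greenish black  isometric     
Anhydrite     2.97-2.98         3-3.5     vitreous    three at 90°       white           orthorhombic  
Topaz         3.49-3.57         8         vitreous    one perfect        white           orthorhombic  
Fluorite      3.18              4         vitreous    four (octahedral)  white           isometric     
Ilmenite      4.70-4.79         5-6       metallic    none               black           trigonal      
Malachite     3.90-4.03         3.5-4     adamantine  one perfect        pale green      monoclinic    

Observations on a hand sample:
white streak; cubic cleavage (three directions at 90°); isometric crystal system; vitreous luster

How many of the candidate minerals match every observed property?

2

White streak — leaves Plagioclase, Corundum, Kyanite, Halite, Epidote, Olivine, Muscovite, Sylvite, Garnet, Beryl, Sillimanite, Biotite, Anhydrite, Topaz, Fluorite.
Cubic cleavage (three directions at 90°) — leaves Halite, Sylvite, Anhydrite.
Isometric crystal system eliminates Anhydrite.
Vitreous luster — consistent with all remaining minerals.
Remaining candidates: Halite, Sylvite.
That is 2 minerals.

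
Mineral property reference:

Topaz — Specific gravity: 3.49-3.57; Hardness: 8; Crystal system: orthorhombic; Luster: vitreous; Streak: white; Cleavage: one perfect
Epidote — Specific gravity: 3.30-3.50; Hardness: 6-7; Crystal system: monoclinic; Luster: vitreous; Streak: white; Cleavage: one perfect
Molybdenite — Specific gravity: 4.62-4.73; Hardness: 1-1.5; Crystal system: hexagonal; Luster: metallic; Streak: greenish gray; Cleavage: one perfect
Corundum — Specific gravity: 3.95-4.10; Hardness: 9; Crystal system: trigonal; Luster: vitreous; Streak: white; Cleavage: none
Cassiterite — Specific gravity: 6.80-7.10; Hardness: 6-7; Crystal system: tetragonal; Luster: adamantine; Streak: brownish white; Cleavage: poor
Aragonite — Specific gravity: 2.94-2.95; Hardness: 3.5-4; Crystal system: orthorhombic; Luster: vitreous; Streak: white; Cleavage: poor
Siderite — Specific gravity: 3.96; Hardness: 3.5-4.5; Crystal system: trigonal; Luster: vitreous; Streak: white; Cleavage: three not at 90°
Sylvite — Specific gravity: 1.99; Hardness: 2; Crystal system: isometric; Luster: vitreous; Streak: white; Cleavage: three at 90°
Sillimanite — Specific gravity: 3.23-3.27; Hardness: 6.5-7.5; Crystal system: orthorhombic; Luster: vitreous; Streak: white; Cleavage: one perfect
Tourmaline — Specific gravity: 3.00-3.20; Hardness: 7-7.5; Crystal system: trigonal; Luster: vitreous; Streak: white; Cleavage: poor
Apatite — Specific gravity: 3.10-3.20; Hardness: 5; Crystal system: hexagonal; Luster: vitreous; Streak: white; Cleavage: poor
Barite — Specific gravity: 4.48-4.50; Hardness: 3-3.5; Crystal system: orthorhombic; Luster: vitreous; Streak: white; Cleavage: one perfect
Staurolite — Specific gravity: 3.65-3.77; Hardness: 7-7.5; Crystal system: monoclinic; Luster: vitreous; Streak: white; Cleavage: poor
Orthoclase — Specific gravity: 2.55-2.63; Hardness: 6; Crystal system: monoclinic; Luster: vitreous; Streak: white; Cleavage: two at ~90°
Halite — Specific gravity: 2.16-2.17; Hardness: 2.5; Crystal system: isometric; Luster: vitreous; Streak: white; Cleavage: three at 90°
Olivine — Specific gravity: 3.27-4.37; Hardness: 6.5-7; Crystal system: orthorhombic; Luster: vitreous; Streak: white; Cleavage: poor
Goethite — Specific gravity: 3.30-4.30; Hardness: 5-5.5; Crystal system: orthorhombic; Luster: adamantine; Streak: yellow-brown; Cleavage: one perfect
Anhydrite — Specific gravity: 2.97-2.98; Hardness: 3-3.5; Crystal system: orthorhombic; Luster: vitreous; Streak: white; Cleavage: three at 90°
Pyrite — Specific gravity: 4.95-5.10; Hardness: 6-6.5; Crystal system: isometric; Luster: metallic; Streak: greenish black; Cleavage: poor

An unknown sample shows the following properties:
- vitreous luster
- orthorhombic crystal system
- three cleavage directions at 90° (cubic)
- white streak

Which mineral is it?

Anhydrite

Vitreous luster excludes Molybdenite, Cassiterite, Goethite, Pyrite.
Orthorhombic crystal system: narrows the field to Topaz, Aragonite, Sillimanite, Barite, Olivine, Anhydrite.
Three cleavage directions at 90° (cubic): Anhydrite remains.
White streak: all remaining candidates fit.
Anhydrite is the sole remaining match.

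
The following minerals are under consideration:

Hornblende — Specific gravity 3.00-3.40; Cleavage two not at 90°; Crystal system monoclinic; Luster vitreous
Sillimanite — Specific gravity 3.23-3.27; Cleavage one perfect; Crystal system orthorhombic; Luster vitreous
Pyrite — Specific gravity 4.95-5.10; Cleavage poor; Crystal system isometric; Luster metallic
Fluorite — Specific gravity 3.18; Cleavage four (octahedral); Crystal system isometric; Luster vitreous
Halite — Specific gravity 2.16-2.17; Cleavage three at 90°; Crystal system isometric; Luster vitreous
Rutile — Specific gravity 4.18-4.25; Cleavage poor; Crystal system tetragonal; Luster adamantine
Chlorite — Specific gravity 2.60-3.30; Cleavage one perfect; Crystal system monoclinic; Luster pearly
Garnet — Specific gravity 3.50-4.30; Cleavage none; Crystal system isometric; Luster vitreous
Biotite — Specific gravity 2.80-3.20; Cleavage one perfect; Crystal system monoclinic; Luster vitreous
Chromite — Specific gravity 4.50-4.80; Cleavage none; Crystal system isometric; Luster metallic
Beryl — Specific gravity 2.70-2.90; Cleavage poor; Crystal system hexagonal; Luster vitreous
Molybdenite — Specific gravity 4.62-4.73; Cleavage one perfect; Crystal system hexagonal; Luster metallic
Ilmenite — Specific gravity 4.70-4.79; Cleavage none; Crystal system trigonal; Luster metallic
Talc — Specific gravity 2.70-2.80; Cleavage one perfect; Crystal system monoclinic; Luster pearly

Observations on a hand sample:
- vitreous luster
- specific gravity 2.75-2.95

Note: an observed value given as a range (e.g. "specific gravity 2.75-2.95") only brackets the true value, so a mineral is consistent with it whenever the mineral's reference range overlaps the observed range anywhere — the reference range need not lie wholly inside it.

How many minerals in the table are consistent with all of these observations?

Vitreous luster — only Hornblende, Sillimanite, Fluorite, Halite, Garnet, Biotite, Beryl remain.
Specific gravity 2.75-2.95 — narrows the field to Biotite, Beryl.
Remaining candidates: Beryl, Biotite.
That is 2 minerals.

2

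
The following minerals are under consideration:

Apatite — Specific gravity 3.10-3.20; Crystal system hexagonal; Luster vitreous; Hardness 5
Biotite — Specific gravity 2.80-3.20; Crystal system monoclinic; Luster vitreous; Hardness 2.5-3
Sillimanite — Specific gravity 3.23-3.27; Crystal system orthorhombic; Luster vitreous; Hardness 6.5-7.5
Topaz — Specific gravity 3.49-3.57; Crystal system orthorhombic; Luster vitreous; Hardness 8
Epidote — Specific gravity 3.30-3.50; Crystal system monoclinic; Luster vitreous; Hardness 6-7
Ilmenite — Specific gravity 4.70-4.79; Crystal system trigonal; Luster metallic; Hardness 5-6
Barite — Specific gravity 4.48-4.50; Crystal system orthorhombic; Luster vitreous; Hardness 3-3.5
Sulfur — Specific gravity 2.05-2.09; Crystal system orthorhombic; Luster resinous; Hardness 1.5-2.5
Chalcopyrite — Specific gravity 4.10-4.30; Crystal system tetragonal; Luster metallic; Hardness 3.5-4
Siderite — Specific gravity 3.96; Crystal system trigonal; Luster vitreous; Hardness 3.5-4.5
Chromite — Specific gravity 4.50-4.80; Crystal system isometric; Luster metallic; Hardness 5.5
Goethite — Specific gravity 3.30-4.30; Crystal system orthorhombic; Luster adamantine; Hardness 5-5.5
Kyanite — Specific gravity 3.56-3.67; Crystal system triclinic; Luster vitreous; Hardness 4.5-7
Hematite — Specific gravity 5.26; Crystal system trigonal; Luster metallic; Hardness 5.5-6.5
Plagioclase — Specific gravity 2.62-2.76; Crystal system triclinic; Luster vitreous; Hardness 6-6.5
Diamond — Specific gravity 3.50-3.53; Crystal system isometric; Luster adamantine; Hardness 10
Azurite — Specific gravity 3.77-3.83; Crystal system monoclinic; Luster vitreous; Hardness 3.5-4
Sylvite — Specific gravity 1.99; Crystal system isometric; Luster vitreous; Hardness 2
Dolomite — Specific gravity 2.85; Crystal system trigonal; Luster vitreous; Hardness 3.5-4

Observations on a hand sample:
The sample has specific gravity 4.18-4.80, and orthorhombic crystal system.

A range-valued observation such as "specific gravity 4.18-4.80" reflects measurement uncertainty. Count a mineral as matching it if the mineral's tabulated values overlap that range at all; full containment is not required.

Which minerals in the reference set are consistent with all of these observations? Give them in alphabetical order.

Specific gravity 4.18-4.80 — leaves Ilmenite, Barite, Chalcopyrite, Chromite, Goethite.
Orthorhombic crystal system — only Barite, Goethite remain.
The minerals that satisfy all observations are Barite, Goethite.

Barite, Goethite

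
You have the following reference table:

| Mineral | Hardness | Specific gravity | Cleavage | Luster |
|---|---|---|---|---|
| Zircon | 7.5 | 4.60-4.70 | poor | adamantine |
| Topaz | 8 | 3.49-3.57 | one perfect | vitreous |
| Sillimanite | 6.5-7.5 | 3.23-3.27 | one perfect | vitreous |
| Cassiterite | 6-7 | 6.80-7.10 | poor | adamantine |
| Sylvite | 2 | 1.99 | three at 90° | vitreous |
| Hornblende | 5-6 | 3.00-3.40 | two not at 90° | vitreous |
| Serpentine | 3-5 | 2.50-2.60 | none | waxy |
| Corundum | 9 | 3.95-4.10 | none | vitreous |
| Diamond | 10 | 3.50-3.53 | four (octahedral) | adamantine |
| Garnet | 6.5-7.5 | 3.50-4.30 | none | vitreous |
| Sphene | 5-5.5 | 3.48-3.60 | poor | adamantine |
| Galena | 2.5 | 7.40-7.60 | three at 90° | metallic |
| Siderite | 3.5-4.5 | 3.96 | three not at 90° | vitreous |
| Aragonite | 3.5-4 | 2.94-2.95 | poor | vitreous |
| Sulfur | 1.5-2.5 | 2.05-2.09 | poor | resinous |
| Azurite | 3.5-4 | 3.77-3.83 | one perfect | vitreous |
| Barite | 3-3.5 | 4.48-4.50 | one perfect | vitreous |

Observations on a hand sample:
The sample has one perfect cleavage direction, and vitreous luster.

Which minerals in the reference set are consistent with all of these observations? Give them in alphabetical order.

Azurite, Barite, Sillimanite, Topaz

One perfect cleavage direction: Topaz, Sillimanite, Azurite, Barite remain.
Vitreous luster: every remaining candidate is consistent.
Consistent with every observation: Azurite, Barite, Sillimanite, Topaz.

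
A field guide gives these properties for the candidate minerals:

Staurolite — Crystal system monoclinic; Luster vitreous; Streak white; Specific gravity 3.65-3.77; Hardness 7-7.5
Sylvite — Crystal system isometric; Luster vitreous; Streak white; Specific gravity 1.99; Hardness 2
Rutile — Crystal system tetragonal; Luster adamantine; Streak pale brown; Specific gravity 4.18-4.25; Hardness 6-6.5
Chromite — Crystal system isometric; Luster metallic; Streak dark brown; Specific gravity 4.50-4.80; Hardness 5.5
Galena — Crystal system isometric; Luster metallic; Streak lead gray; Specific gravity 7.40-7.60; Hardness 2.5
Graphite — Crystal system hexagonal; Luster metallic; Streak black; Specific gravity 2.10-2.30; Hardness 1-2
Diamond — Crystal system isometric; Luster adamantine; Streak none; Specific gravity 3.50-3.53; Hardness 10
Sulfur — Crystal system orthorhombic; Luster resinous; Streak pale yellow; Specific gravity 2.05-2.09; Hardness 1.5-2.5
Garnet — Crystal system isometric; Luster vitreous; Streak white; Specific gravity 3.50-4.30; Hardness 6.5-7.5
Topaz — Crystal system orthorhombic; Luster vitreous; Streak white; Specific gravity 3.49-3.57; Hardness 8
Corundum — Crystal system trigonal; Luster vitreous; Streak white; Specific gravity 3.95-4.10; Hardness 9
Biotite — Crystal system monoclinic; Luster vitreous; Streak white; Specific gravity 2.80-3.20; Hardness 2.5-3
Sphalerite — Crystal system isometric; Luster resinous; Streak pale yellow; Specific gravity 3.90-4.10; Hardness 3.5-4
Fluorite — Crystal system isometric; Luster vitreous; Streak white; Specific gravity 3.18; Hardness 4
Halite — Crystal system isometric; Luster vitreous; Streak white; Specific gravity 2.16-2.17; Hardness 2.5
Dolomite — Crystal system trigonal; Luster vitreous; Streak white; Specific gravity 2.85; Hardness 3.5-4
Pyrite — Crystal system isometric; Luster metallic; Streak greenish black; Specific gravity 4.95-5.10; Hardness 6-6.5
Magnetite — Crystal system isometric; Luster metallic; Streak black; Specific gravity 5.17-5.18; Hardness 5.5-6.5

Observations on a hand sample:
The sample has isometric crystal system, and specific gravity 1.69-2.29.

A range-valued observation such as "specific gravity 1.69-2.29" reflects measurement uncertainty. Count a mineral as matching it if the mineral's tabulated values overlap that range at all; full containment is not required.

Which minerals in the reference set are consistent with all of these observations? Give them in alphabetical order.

Halite, Sylvite

Isometric crystal system: narrows the field to Sylvite, Chromite, Galena, Diamond, Garnet, Sphalerite, Fluorite, Halite, Pyrite, Magnetite.
Specific gravity 1.69-2.29: Sylvite, Halite remain.
Remaining candidates: Halite, Sylvite.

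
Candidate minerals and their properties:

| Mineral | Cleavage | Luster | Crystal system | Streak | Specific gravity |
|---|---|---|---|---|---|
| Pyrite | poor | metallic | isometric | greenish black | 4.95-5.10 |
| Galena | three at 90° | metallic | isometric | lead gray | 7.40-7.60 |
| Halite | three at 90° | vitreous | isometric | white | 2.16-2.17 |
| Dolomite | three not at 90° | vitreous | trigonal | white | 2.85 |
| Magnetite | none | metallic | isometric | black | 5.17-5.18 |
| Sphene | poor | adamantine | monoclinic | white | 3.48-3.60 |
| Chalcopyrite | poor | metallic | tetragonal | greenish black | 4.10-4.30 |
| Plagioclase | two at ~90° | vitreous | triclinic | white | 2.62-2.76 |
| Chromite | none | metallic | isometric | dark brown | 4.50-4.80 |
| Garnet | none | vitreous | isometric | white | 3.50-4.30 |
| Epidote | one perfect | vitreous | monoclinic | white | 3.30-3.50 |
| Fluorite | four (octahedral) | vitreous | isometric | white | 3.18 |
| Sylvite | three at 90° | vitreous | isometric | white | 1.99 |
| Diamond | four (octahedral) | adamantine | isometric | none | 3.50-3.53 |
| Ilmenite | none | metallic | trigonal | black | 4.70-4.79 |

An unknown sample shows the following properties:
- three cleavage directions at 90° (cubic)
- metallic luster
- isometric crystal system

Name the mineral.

Galena

Three cleavage directions at 90° (cubic) — Galena, Halite, Sylvite remain.
Metallic luster — leaves Galena.
Isometric crystal system — consistent with all remaining minerals.
Galena is the sole remaining match.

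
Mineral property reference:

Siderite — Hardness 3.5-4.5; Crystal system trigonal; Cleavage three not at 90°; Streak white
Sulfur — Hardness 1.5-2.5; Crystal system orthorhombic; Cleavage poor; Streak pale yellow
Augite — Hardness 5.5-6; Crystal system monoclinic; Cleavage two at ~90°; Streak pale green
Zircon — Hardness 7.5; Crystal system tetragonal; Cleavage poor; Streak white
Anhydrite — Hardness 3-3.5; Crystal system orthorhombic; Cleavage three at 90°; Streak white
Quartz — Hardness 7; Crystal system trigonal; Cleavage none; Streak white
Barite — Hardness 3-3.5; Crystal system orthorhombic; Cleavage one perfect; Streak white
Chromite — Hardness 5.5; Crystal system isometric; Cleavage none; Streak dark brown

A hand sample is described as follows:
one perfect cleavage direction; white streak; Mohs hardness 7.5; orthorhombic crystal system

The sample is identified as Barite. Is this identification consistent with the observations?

One perfect cleavage direction — fits Barite (cleavage one perfect).
White streak — fits Barite (white streak).
Mohs hardness 7.5 — Barite has hardness 3-3.5; a mismatch.
Orthorhombic crystal system — fits Barite (orthorhombic system).
Hardness alone is enough to reject Barite.

No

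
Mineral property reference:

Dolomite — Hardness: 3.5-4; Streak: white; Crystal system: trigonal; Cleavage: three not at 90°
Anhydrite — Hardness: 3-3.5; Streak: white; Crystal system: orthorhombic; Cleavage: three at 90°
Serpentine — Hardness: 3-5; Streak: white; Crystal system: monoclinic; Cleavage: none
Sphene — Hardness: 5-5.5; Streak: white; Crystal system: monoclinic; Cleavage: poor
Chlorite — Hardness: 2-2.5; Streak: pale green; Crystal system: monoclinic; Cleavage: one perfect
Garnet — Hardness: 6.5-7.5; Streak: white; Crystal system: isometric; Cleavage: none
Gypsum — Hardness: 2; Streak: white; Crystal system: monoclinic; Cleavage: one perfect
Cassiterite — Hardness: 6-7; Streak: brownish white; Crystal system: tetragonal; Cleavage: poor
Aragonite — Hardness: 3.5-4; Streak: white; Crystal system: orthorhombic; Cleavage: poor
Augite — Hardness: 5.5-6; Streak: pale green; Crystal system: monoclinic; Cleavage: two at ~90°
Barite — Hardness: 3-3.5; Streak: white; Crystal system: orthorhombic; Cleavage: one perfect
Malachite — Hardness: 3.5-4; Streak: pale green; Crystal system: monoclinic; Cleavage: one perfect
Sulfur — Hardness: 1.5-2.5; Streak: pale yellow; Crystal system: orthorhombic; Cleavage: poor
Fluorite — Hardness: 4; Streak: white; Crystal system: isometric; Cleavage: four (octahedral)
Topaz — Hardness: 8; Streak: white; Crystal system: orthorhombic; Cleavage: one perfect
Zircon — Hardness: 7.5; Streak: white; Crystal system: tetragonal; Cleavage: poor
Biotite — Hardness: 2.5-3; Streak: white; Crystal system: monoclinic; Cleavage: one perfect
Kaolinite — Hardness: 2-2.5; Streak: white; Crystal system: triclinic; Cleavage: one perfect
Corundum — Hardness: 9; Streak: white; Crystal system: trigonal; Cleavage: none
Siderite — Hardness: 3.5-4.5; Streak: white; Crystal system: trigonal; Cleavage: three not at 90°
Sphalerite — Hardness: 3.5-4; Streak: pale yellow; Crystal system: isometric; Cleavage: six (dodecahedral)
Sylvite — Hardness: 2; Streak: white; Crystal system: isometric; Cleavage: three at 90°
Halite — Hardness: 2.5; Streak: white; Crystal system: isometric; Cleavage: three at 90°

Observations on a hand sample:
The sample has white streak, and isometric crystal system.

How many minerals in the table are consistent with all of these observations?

White streak is inconsistent with Chlorite, Cassiterite, Augite, Malachite, Sulfur, Sphalerite.
Isometric crystal system — narrows the field to Garnet, Fluorite, Sylvite, Halite.
Remaining candidates: Fluorite, Garnet, Halite, Sylvite.
That is 4 minerals.

4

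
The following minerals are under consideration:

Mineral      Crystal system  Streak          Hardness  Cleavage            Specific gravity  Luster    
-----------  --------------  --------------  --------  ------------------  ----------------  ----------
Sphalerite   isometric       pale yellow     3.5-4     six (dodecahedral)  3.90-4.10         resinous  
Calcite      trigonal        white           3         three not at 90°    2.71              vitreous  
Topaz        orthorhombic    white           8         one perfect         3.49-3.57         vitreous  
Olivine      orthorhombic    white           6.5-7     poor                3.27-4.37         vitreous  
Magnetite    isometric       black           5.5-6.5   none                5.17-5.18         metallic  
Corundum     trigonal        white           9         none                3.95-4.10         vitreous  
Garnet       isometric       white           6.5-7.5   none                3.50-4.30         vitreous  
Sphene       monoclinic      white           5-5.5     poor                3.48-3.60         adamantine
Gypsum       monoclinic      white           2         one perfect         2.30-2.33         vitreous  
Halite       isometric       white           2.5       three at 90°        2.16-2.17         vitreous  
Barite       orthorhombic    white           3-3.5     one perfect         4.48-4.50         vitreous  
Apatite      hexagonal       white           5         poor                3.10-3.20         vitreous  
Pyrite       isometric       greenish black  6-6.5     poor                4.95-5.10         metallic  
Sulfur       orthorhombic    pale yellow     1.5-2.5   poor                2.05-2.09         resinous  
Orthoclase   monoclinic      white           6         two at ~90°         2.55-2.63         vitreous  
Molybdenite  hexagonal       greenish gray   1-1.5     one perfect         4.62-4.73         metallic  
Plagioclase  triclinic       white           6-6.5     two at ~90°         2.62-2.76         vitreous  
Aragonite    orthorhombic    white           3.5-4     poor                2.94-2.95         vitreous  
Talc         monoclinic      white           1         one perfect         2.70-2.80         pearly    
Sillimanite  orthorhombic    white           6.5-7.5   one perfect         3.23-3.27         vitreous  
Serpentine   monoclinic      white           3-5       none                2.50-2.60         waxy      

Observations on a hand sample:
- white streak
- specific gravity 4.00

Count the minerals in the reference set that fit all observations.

3

White streak is inconsistent with Sphalerite, Magnetite, Pyrite, Sulfur, Molybdenite.
Specific gravity 4.00: narrows the field to Olivine, Corundum, Garnet.
The minerals that satisfy all observations are Corundum, Garnet, Olivine.
That is 3 minerals.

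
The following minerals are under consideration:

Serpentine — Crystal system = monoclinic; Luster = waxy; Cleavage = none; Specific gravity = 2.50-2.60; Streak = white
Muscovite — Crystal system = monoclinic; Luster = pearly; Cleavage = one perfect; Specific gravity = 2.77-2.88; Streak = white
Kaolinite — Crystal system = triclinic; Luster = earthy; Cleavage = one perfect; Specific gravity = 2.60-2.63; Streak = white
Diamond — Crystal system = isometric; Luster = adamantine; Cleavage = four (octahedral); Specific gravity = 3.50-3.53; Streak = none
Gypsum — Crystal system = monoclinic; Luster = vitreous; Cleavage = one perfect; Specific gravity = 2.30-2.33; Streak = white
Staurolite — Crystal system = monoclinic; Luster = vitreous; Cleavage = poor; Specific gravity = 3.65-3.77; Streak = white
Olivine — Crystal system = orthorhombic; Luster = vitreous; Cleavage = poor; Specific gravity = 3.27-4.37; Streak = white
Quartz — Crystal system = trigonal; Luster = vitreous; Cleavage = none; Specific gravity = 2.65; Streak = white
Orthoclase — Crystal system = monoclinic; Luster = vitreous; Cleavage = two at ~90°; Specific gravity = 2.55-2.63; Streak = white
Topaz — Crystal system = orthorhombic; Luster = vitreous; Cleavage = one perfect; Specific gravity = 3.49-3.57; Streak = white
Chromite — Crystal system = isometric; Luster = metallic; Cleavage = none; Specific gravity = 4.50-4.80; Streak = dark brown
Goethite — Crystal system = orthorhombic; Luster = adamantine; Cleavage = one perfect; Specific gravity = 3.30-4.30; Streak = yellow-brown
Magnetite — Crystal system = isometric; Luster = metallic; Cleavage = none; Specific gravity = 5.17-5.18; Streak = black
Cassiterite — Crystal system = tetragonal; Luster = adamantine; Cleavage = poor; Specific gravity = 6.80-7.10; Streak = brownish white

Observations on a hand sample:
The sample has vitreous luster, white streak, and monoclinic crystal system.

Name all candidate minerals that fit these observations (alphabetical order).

Gypsum, Orthoclase, Staurolite

Vitreous luster: leaves Gypsum, Staurolite, Olivine, Quartz, Orthoclase, Topaz.
White streak: no further eliminations.
Monoclinic crystal system excludes Olivine, Quartz, Topaz.
The minerals that satisfy all observations are Gypsum, Orthoclase, Staurolite.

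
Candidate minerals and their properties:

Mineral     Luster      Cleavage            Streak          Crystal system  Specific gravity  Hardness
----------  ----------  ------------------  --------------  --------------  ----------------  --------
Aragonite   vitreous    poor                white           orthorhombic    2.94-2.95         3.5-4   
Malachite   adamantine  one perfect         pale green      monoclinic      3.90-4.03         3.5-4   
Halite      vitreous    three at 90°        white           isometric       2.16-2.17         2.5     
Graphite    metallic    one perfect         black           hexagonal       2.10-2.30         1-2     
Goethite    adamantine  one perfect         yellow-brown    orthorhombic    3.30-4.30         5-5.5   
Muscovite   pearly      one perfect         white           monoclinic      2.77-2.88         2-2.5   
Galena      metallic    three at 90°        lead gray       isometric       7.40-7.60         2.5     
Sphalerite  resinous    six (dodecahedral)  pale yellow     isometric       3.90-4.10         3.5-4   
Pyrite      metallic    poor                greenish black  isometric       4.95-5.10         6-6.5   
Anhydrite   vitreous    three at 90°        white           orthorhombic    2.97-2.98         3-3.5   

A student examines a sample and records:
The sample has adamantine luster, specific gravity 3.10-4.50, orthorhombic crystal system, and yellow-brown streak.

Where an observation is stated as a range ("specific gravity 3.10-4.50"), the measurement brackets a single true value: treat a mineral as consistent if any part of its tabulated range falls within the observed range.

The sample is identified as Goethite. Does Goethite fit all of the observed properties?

Adamantine luster — agrees with Goethite (adamantine luster).
Specific gravity 3.10-4.50 — agrees with Goethite (SG 3.30-4.30).
Orthorhombic crystal system — agrees with Goethite (orthorhombic system).
Yellow-brown streak — agrees with Goethite (yellow-brown streak).
All observations are consistent with the tabulated values for Goethite.

Consistent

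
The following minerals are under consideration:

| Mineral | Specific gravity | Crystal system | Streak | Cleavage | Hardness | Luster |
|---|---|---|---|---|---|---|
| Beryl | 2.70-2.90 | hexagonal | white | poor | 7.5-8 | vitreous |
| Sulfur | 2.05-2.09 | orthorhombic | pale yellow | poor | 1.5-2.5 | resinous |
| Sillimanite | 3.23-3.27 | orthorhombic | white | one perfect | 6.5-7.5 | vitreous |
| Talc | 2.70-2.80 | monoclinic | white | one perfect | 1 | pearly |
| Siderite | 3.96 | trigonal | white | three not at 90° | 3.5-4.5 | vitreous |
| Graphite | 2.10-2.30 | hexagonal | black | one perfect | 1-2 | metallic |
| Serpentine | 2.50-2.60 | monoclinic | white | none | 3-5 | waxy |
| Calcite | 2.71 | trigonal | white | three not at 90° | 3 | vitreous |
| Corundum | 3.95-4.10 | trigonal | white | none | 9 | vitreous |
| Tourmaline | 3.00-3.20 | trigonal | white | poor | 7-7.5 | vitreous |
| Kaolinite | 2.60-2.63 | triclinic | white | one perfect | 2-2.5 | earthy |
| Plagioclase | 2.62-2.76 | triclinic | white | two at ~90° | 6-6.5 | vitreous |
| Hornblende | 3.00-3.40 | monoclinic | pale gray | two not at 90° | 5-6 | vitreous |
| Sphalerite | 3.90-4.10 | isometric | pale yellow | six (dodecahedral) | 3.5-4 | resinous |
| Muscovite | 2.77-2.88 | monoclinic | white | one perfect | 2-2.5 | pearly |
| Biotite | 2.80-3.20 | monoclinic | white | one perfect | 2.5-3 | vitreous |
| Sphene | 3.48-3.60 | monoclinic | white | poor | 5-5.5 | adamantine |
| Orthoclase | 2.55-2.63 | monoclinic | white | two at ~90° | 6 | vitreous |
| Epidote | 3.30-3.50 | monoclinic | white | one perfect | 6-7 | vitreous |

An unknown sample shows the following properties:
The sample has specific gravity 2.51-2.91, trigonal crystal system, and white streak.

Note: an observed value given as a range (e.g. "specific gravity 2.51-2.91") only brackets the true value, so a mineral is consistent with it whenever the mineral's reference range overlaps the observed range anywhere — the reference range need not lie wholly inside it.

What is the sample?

Calcite

Specific gravity 2.51-2.91: narrows the field to Beryl, Talc, Serpentine, Calcite, Kaolinite, Plagioclase, Muscovite, Biotite, Orthoclase.
Trigonal crystal system: only Calcite remains.
White streak: all remaining candidates fit.
Calcite is the sole remaining match.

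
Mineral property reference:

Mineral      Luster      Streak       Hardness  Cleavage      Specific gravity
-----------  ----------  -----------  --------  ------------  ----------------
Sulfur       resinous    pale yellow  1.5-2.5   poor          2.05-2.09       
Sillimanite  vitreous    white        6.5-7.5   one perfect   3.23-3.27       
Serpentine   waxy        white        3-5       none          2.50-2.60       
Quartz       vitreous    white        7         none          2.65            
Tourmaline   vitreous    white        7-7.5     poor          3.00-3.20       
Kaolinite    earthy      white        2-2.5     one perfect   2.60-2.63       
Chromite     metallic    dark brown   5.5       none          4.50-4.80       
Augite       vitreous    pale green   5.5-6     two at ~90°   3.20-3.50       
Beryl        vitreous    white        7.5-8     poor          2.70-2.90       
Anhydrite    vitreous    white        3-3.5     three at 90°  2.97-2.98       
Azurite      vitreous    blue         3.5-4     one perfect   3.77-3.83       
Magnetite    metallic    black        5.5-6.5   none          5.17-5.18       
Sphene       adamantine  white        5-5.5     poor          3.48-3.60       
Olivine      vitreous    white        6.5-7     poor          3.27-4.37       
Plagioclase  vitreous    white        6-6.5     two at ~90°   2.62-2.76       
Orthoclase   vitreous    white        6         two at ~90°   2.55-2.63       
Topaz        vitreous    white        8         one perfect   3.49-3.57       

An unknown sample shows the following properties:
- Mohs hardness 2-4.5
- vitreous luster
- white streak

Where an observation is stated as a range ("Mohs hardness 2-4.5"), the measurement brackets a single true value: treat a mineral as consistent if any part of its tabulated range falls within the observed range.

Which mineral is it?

Anhydrite

Mohs hardness 2-4.5 — leaves Sulfur, Serpentine, Kaolinite, Anhydrite, Azurite.
Vitreous luster — only Anhydrite, Azurite remain.
White streak excludes Azurite.
Anhydrite is the sole remaining match.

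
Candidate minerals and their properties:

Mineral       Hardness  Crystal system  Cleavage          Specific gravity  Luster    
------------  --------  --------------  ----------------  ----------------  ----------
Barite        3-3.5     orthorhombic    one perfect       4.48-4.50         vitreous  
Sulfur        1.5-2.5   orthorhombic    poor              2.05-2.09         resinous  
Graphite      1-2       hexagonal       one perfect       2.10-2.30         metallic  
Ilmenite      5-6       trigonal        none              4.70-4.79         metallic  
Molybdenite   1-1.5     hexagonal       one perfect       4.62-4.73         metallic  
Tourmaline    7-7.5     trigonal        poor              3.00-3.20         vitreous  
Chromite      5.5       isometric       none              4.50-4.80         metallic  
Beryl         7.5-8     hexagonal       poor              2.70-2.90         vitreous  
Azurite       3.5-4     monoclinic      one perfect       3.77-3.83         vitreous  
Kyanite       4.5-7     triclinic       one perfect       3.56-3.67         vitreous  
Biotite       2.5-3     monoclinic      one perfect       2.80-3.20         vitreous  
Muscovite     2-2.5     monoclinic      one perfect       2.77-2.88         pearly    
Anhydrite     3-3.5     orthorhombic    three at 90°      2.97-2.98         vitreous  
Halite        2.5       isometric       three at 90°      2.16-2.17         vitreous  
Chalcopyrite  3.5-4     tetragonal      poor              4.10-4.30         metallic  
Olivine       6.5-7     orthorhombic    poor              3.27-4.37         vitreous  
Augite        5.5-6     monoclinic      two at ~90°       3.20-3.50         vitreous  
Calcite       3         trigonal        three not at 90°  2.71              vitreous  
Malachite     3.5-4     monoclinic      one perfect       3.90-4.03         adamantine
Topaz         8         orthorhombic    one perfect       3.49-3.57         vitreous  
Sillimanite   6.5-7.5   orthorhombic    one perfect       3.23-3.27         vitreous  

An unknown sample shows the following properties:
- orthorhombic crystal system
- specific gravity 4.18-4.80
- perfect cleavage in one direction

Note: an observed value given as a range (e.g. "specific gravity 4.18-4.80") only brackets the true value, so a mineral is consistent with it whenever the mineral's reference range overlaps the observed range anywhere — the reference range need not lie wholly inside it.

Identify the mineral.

Orthorhombic crystal system — narrows the field to Barite, Sulfur, Anhydrite, Olivine, Topaz, Sillimanite.
Specific gravity 4.18-4.80 — only Barite, Olivine remain.
Perfect cleavage in one direction rules out Olivine.
The only mineral consistent with every observation is Barite.

Barite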